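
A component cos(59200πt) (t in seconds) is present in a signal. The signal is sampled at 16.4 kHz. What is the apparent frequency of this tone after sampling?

ω = 59200π rad/s → f = ω/(2π) = 29600 Hz = 29.6 kHz.
29.6 kHz mod fs = 13.2 kHz.
13.2 kHz > fs/2 = 8.2 kHz, folds to fs − 13.2 kHz = 3.2 kHz.

3.2 kHz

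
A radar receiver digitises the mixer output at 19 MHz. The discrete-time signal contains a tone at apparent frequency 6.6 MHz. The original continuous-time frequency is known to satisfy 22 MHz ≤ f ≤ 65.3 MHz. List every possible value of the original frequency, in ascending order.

Frequencies that alias to 6.6 MHz are k·fs ± 6.6 MHz for integer k ≥ 0.
k=0: 6.6 MHz.
k=1: 12.4 MHz, 25.6 MHz.
k=2: 31.4 MHz, 44.6 MHz.
k=3: 50.4 MHz, 63.6 MHz.
k=4: 69.4 MHz, 82.6 MHz.
Within [22 MHz, 65.3 MHz]: 25.6 MHz, 31.4 MHz, 44.6 MHz, 50.4 MHz, 63.6 MHz.

25.6 MHz, 31.4 MHz, 44.6 MHz, 50.4 MHz, 63.6 MHz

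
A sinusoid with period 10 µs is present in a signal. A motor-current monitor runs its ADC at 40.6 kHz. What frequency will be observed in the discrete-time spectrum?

T = 10 µs → f = 1/T = 100 kHz.
100 kHz mod fs = 18.8 kHz.
18.8 kHz ≤ fs/2 = 20.3 kHz, appears at 18.8 kHz.

18.8 kHz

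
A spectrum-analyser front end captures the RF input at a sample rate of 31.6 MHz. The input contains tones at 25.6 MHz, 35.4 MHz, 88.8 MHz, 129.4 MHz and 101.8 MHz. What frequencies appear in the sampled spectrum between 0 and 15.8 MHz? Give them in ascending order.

3 MHz, 3.8 MHz, 6 MHz, 7 MHz

fs/2 = 15.8 MHz.
25.6 MHz > fs/2 = 15.8 MHz, folds to fs − 25.6 MHz = 6 MHz.
35.4 MHz mod fs = 3.8 MHz.
3.8 MHz ≤ fs/2 = 15.8 MHz, appears at 3.8 MHz.
88.8 MHz mod fs = 25.6 MHz.
25.6 MHz > fs/2 = 15.8 MHz, folds to fs − 25.6 MHz = 6 MHz.
129.4 MHz mod fs = 3 MHz.
3 MHz ≤ fs/2 = 15.8 MHz, appears at 3 MHz.
101.8 MHz mod fs = 7 MHz.
7 MHz ≤ fs/2 = 15.8 MHz, appears at 7 MHz.
Distinct values: {3 MHz, 3.8 MHz, 6 MHz, 7 MHz}.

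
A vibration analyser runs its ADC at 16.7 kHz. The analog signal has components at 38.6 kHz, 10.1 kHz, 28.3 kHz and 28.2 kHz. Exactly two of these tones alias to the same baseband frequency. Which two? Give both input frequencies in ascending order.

28.2 kHz, 38.6 kHz

fs/2 = 8.35 kHz.
38.6 kHz mod fs = 5.2 kHz.
5.2 kHz ≤ fs/2 = 8.35 kHz, appears at 5.2 kHz.
10.1 kHz > fs/2 = 8.35 kHz, folds to fs − 10.1 kHz = 6.6 kHz.
28.3 kHz mod fs = 11.6 kHz.
11.6 kHz > fs/2 = 8.35 kHz, folds to fs − 11.6 kHz = 5.1 kHz.
28.2 kHz mod fs = 11.5 kHz.
11.5 kHz > fs/2 = 8.35 kHz, folds to fs − 11.5 kHz = 5.2 kHz.
28.2 kHz and 38.6 kHz both map to 5.2 kHz.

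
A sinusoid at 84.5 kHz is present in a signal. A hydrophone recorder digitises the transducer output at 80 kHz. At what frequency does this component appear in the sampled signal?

84.5 kHz mod fs = 4.5 kHz.
4.5 kHz ≤ fs/2 = 40 kHz, appears at 4.5 kHz.

4.5 kHz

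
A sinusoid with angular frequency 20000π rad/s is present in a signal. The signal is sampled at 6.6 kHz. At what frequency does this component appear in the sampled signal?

3.2 kHz

ω = 20000π rad/s → f = ω/(2π) = 10000 Hz = 10 kHz.
10 kHz mod fs = 3.4 kHz.
3.4 kHz > fs/2 = 3.3 kHz, folds to fs − 3.4 kHz = 3.2 kHz.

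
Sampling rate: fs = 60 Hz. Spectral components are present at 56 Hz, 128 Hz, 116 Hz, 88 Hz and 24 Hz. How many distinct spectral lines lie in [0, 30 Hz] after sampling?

fs/2 = 30 Hz.
56 Hz > fs/2 = 30 Hz, folds to fs − 56 Hz = 4 Hz.
128 Hz mod fs = 8 Hz.
8 Hz ≤ fs/2 = 30 Hz, appears at 8 Hz.
116 Hz mod fs = 56 Hz.
56 Hz > fs/2 = 30 Hz, folds to fs − 56 Hz = 4 Hz.
88 Hz mod fs = 28 Hz.
28 Hz ≤ fs/2 = 30 Hz, appears at 28 Hz.
24 Hz ≤ fs/2 = 30 Hz, passes unchanged.
Distinct values: {4 Hz, 8 Hz, 24 Hz, 28 Hz} → 4.

4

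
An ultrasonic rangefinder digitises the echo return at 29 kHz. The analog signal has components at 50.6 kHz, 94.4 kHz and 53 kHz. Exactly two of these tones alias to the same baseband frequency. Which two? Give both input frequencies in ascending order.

fs/2 = 14.5 kHz.
50.6 kHz mod fs = 21.6 kHz.
21.6 kHz > fs/2 = 14.5 kHz, folds to fs − 21.6 kHz = 7.4 kHz.
94.4 kHz mod fs = 7.4 kHz.
7.4 kHz ≤ fs/2 = 14.5 kHz, appears at 7.4 kHz.
53 kHz mod fs = 24 kHz.
24 kHz > fs/2 = 14.5 kHz, folds to fs − 24 kHz = 5 kHz.
50.6 kHz and 94.4 kHz both map to 7.4 kHz.

50.6 kHz, 94.4 kHz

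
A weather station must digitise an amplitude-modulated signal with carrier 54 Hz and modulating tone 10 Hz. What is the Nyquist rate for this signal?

AM sidebands sit at fc ± fm = 44 Hz and 64 Hz.
Highest-frequency component: 64 Hz.
Nyquist rate = 2 × 64 Hz = 128 Hz.

128 Hz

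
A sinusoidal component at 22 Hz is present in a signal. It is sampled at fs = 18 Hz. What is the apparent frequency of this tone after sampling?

4 Hz

22 Hz mod fs = 4 Hz.
4 Hz ≤ fs/2 = 9 Hz, appears at 4 Hz.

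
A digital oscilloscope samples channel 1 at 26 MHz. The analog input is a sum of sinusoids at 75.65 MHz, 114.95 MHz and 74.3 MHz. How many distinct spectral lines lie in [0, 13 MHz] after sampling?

fs/2 = 13 MHz.
75.65 MHz mod fs = 23.65 MHz.
23.65 MHz > fs/2 = 13 MHz, folds to fs − 23.65 MHz = 2.35 MHz.
114.95 MHz mod fs = 10.95 MHz.
10.95 MHz ≤ fs/2 = 13 MHz, appears at 10.95 MHz.
74.3 MHz mod fs = 22.3 MHz.
22.3 MHz > fs/2 = 13 MHz, folds to fs − 22.3 MHz = 3.7 MHz.
Distinct values: {2.35 MHz, 3.7 MHz, 10.95 MHz} → 3.

3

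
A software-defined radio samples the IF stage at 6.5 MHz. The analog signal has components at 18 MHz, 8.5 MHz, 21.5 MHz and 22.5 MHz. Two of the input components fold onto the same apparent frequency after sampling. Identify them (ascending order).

8.5 MHz, 21.5 MHz

fs/2 = 3.25 MHz.
18 MHz mod fs = 5 MHz.
5 MHz > fs/2 = 3.25 MHz, folds to fs − 5 MHz = 1.5 MHz.
8.5 MHz mod fs = 2 MHz.
2 MHz ≤ fs/2 = 3.25 MHz, appears at 2 MHz.
21.5 MHz mod fs = 2 MHz.
2 MHz ≤ fs/2 = 3.25 MHz, appears at 2 MHz.
22.5 MHz mod fs = 3 MHz.
3 MHz ≤ fs/2 = 3.25 MHz, appears at 3 MHz.
8.5 MHz and 21.5 MHz both map to 2 MHz.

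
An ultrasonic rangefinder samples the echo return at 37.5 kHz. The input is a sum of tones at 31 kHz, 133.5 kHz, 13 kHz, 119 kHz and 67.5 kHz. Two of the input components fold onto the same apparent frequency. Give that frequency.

fs/2 = 18.75 kHz.
31 kHz > fs/2 = 18.75 kHz, folds to fs − 31 kHz = 6.5 kHz.
133.5 kHz mod fs = 21 kHz.
21 kHz > fs/2 = 18.75 kHz, folds to fs − 21 kHz = 16.5 kHz.
13 kHz ≤ fs/2 = 18.75 kHz, passes unchanged.
119 kHz mod fs = 6.5 kHz.
6.5 kHz ≤ fs/2 = 18.75 kHz, appears at 6.5 kHz.
67.5 kHz mod fs = 30 kHz.
30 kHz > fs/2 = 18.75 kHz, folds to fs − 30 kHz = 7.5 kHz.
31 kHz and 119 kHz both map to 6.5 kHz.

6.5 kHz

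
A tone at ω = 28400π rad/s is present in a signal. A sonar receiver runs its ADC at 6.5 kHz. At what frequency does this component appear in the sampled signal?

ω = 28400π rad/s → f = ω/(2π) = 14200 Hz = 14.2 kHz.
14.2 kHz mod fs = 1.2 kHz.
1.2 kHz ≤ fs/2 = 3.25 kHz, appears at 1.2 kHz.

1.2 kHz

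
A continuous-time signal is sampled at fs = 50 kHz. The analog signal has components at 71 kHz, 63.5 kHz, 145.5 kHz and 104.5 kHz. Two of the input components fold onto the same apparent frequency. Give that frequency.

4.5 kHz

fs/2 = 25 kHz.
71 kHz mod fs = 21 kHz.
21 kHz ≤ fs/2 = 25 kHz, appears at 21 kHz.
63.5 kHz mod fs = 13.5 kHz.
13.5 kHz ≤ fs/2 = 25 kHz, appears at 13.5 kHz.
145.5 kHz mod fs = 45.5 kHz.
45.5 kHz > fs/2 = 25 kHz, folds to fs − 45.5 kHz = 4.5 kHz.
104.5 kHz mod fs = 4.5 kHz.
4.5 kHz ≤ fs/2 = 25 kHz, appears at 4.5 kHz.
104.5 kHz and 145.5 kHz both map to 4.5 kHz.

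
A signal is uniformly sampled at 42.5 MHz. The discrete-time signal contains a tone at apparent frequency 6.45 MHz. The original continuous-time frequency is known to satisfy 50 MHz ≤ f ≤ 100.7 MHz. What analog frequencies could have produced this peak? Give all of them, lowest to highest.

78.55 MHz, 91.45 MHz

Frequencies that alias to 6.45 MHz are k·fs ± 6.45 MHz for integer k ≥ 0.
k=0: 6.45 MHz.
k=1: 36.05 MHz, 48.95 MHz.
k=2: 78.55 MHz, 91.45 MHz.
k=3: 121.05 MHz, 133.95 MHz.
Within [50 MHz, 100.7 MHz]: 78.55 MHz, 91.45 MHz.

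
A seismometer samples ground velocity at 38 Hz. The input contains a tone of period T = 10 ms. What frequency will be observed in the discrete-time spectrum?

14 Hz

T = 10 ms → f = 1/T = 100 Hz.
100 Hz mod fs = 24 Hz.
24 Hz > fs/2 = 19 Hz, folds to fs − 24 Hz = 14 Hz.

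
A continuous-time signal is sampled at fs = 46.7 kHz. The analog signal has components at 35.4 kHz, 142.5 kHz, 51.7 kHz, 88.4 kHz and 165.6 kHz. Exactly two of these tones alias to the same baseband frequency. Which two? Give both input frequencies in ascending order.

51.7 kHz, 88.4 kHz

fs/2 = 23.35 kHz.
35.4 kHz > fs/2 = 23.35 kHz, folds to fs − 35.4 kHz = 11.3 kHz.
142.5 kHz mod fs = 2.4 kHz.
2.4 kHz ≤ fs/2 = 23.35 kHz, appears at 2.4 kHz.
51.7 kHz mod fs = 5 kHz.
5 kHz ≤ fs/2 = 23.35 kHz, appears at 5 kHz.
88.4 kHz mod fs = 41.7 kHz.
41.7 kHz > fs/2 = 23.35 kHz, folds to fs − 41.7 kHz = 5 kHz.
165.6 kHz mod fs = 25.5 kHz.
25.5 kHz > fs/2 = 23.35 kHz, folds to fs − 25.5 kHz = 21.2 kHz.
51.7 kHz and 88.4 kHz both map to 5 kHz.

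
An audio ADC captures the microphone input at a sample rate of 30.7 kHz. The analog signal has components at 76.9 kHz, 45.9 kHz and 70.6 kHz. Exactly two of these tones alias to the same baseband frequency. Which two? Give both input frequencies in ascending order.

fs/2 = 15.35 kHz.
76.9 kHz mod fs = 15.5 kHz.
15.5 kHz > fs/2 = 15.35 kHz, folds to fs − 15.5 kHz = 15.2 kHz.
45.9 kHz mod fs = 15.2 kHz.
15.2 kHz ≤ fs/2 = 15.35 kHz, appears at 15.2 kHz.
70.6 kHz mod fs = 9.2 kHz.
9.2 kHz ≤ fs/2 = 15.35 kHz, appears at 9.2 kHz.
45.9 kHz and 76.9 kHz both map to 15.2 kHz.

45.9 kHz, 76.9 kHz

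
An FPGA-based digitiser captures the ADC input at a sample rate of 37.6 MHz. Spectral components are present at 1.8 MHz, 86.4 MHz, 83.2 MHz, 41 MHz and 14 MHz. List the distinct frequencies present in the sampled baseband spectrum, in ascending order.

1.8 MHz, 3.4 MHz, 8 MHz, 11.2 MHz, 14 MHz

fs/2 = 18.8 MHz.
1.8 MHz ≤ fs/2 = 18.8 MHz, passes unchanged.
86.4 MHz mod fs = 11.2 MHz.
11.2 MHz ≤ fs/2 = 18.8 MHz, appears at 11.2 MHz.
83.2 MHz mod fs = 8 MHz.
8 MHz ≤ fs/2 = 18.8 MHz, appears at 8 MHz.
41 MHz mod fs = 3.4 MHz.
3.4 MHz ≤ fs/2 = 18.8 MHz, appears at 3.4 MHz.
14 MHz ≤ fs/2 = 18.8 MHz, passes unchanged.
Distinct values: {1.8 MHz, 3.4 MHz, 8 MHz, 11.2 MHz, 14 MHz}.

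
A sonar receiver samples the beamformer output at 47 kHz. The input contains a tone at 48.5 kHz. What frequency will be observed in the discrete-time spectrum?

48.5 kHz mod fs = 1.5 kHz.
1.5 kHz ≤ fs/2 = 23.5 kHz, appears at 1.5 kHz.

1.5 kHz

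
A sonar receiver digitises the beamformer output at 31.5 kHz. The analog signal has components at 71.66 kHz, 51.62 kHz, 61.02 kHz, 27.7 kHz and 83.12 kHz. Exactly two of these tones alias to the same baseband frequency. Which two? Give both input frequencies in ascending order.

51.62 kHz, 83.12 kHz

fs/2 = 15.75 kHz.
71.66 kHz mod fs = 8.66 kHz.
8.66 kHz ≤ fs/2 = 15.75 kHz, appears at 8.66 kHz.
51.62 kHz mod fs = 20.12 kHz.
20.12 kHz > fs/2 = 15.75 kHz, folds to fs − 20.12 kHz = 11.38 kHz.
61.02 kHz mod fs = 29.52 kHz.
29.52 kHz > fs/2 = 15.75 kHz, folds to fs − 29.52 kHz = 1.98 kHz.
27.7 kHz > fs/2 = 15.75 kHz, folds to fs − 27.7 kHz = 3.8 kHz.
83.12 kHz mod fs = 20.12 kHz.
20.12 kHz > fs/2 = 15.75 kHz, folds to fs − 20.12 kHz = 11.38 kHz.
51.62 kHz and 83.12 kHz both map to 11.38 kHz.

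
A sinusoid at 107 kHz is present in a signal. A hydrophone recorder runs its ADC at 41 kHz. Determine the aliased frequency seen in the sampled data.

16 kHz

107 kHz mod fs = 25 kHz.
25 kHz > fs/2 = 20.5 kHz, folds to fs − 25 kHz = 16 kHz.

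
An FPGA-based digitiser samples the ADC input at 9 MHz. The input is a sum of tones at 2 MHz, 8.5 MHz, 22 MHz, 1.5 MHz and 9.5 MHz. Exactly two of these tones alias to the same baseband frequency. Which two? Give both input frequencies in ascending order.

8.5 MHz, 9.5 MHz

fs/2 = 4.5 MHz.
2 MHz ≤ fs/2 = 4.5 MHz, passes unchanged.
8.5 MHz > fs/2 = 4.5 MHz, folds to fs − 8.5 MHz = 0.5 MHz.
22 MHz mod fs = 4 MHz.
4 MHz ≤ fs/2 = 4.5 MHz, appears at 4 MHz.
1.5 MHz ≤ fs/2 = 4.5 MHz, passes unchanged.
9.5 MHz mod fs = 0.5 MHz.
0.5 MHz ≤ fs/2 = 4.5 MHz, appears at 0.5 MHz.
8.5 MHz and 9.5 MHz both map to 0.5 MHz.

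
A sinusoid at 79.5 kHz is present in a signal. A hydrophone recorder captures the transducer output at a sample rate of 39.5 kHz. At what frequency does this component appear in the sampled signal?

0.5 kHz

79.5 kHz mod fs = 0.5 kHz.
0.5 kHz ≤ fs/2 = 19.75 kHz, appears at 0.5 kHz.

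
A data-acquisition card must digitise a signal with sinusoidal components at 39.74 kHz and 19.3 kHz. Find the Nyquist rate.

79.48 kHz

Highest-frequency component: 39.74 kHz.
Nyquist rate = 2 × 39.74 kHz = 79.48 kHz.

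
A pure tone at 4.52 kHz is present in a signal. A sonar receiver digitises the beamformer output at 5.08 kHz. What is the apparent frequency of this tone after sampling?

4.52 kHz > fs/2 = 2.54 kHz, folds to fs − 4.52 kHz = 0.56 kHz.

0.56 kHz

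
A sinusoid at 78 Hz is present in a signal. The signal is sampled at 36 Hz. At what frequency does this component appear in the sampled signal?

78 Hz mod fs = 6 Hz.
6 Hz ≤ fs/2 = 18 Hz, appears at 6 Hz.

6 Hz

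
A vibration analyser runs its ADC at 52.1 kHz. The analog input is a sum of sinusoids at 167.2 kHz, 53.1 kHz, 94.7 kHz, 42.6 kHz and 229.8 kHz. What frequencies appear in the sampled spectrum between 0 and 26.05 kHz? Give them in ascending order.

fs/2 = 26.05 kHz.
167.2 kHz mod fs = 10.9 kHz.
10.9 kHz ≤ fs/2 = 26.05 kHz, appears at 10.9 kHz.
53.1 kHz mod fs = 1 kHz.
1 kHz ≤ fs/2 = 26.05 kHz, appears at 1 kHz.
94.7 kHz mod fs = 42.6 kHz.
42.6 kHz > fs/2 = 26.05 kHz, folds to fs − 42.6 kHz = 9.5 kHz.
42.6 kHz > fs/2 = 26.05 kHz, folds to fs − 42.6 kHz = 9.5 kHz.
229.8 kHz mod fs = 21.4 kHz.
21.4 kHz ≤ fs/2 = 26.05 kHz, appears at 21.4 kHz.
Distinct values: {1 kHz, 9.5 kHz, 10.9 kHz, 21.4 kHz}.

1 kHz, 9.5 kHz, 10.9 kHz, 21.4 kHz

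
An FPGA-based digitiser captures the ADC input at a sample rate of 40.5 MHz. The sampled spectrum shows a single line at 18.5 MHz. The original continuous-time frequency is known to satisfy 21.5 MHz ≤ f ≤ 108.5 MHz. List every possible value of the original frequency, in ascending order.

22 MHz, 59 MHz, 62.5 MHz, 99.5 MHz, 103 MHz

Frequencies that alias to 18.5 MHz are k·fs ± 18.5 MHz for integer k ≥ 0.
k=0: 18.5 MHz.
k=1: 22 MHz, 59 MHz.
k=2: 62.5 MHz, 99.5 MHz.
k=3: 103 MHz, 140 MHz.
k=4: 143.5 MHz, 180.5 MHz.
Within [21.5 MHz, 108.5 MHz]: 22 MHz, 59 MHz, 62.5 MHz, 99.5 MHz, 103 MHz.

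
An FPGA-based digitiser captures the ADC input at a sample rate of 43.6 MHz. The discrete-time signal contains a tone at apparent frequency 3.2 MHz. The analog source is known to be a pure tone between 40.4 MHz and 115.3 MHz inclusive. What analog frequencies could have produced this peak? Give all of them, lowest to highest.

Frequencies that alias to 3.2 MHz are k·fs ± 3.2 MHz for integer k ≥ 0.
k=0: 3.2 MHz.
k=1: 40.4 MHz, 46.8 MHz.
k=2: 84 MHz, 90.4 MHz.
k=3: 127.6 MHz, 134 MHz.
Within [40.4 MHz, 115.3 MHz]: 40.4 MHz, 46.8 MHz, 84 MHz, 90.4 MHz.

40.4 MHz, 46.8 MHz, 84 MHz, 90.4 MHz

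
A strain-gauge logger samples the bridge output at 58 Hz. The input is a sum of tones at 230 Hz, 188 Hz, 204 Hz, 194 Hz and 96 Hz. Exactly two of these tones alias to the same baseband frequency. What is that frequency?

fs/2 = 29 Hz.
230 Hz mod fs = 56 Hz.
56 Hz > fs/2 = 29 Hz, folds to fs − 56 Hz = 2 Hz.
188 Hz mod fs = 14 Hz.
14 Hz ≤ fs/2 = 29 Hz, appears at 14 Hz.
204 Hz mod fs = 30 Hz.
30 Hz > fs/2 = 29 Hz, folds to fs − 30 Hz = 28 Hz.
194 Hz mod fs = 20 Hz.
20 Hz ≤ fs/2 = 29 Hz, appears at 20 Hz.
96 Hz mod fs = 38 Hz.
38 Hz > fs/2 = 29 Hz, folds to fs − 38 Hz = 20 Hz.
96 Hz and 194 Hz both map to 20 Hz.

20 Hz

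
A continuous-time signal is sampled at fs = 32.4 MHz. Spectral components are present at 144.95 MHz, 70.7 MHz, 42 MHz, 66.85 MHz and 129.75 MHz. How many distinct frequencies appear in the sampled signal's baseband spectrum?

5

fs/2 = 16.2 MHz.
144.95 MHz mod fs = 15.35 MHz.
15.35 MHz ≤ fs/2 = 16.2 MHz, appears at 15.35 MHz.
70.7 MHz mod fs = 5.9 MHz.
5.9 MHz ≤ fs/2 = 16.2 MHz, appears at 5.9 MHz.
42 MHz mod fs = 9.6 MHz.
9.6 MHz ≤ fs/2 = 16.2 MHz, appears at 9.6 MHz.
66.85 MHz mod fs = 2.05 MHz.
2.05 MHz ≤ fs/2 = 16.2 MHz, appears at 2.05 MHz.
129.75 MHz mod fs = 0.15 MHz.
0.15 MHz ≤ fs/2 = 16.2 MHz, appears at 0.15 MHz.
Distinct values: {0.15 MHz, 2.05 MHz, 5.9 MHz, 9.6 MHz, 15.35 MHz} → 5.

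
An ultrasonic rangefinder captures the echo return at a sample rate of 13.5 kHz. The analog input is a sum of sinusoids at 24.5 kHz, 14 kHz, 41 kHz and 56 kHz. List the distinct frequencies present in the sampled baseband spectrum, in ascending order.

fs/2 = 6.75 kHz.
24.5 kHz mod fs = 11 kHz.
11 kHz > fs/2 = 6.75 kHz, folds to fs − 11 kHz = 2.5 kHz.
14 kHz mod fs = 0.5 kHz.
0.5 kHz ≤ fs/2 = 6.75 kHz, appears at 0.5 kHz.
41 kHz mod fs = 0.5 kHz.
0.5 kHz ≤ fs/2 = 6.75 kHz, appears at 0.5 kHz.
56 kHz mod fs = 2 kHz.
2 kHz ≤ fs/2 = 6.75 kHz, appears at 2 kHz.
Distinct values: {0.5 kHz, 2 kHz, 2.5 kHz}.

0.5 kHz, 2 kHz, 2.5 kHz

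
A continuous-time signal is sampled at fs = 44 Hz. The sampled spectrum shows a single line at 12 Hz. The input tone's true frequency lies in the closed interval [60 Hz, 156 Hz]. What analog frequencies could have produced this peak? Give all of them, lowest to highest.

76 Hz, 100 Hz, 120 Hz, 144 Hz

Frequencies that alias to 12 Hz are k·fs ± 12 Hz for integer k ≥ 0.
k=0: 12 Hz.
k=1: 32 Hz, 56 Hz.
k=2: 76 Hz, 100 Hz.
k=3: 120 Hz, 144 Hz.
k=4: 164 Hz, 188 Hz.
Within [60 Hz, 156 Hz]: 76 Hz, 100 Hz, 120 Hz, 144 Hz.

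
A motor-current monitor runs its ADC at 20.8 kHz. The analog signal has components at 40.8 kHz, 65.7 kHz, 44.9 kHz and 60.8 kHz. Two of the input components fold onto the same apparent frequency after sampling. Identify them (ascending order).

44.9 kHz, 65.7 kHz

fs/2 = 10.4 kHz.
40.8 kHz mod fs = 20 kHz.
20 kHz > fs/2 = 10.4 kHz, folds to fs − 20 kHz = 0.8 kHz.
65.7 kHz mod fs = 3.3 kHz.
3.3 kHz ≤ fs/2 = 10.4 kHz, appears at 3.3 kHz.
44.9 kHz mod fs = 3.3 kHz.
3.3 kHz ≤ fs/2 = 10.4 kHz, appears at 3.3 kHz.
60.8 kHz mod fs = 19.2 kHz.
19.2 kHz > fs/2 = 10.4 kHz, folds to fs − 19.2 kHz = 1.6 kHz.
44.9 kHz and 65.7 kHz both map to 3.3 kHz.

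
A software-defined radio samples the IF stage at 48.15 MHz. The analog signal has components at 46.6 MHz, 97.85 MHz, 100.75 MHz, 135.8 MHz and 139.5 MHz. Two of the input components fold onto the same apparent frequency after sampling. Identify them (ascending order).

46.6 MHz, 97.85 MHz

fs/2 = 24.075 MHz.
46.6 MHz > fs/2 = 24.075 MHz, folds to fs − 46.6 MHz = 1.55 MHz.
97.85 MHz mod fs = 1.55 MHz.
1.55 MHz ≤ fs/2 = 24.075 MHz, appears at 1.55 MHz.
100.75 MHz mod fs = 4.45 MHz.
4.45 MHz ≤ fs/2 = 24.075 MHz, appears at 4.45 MHz.
135.8 MHz mod fs = 39.5 MHz.
39.5 MHz > fs/2 = 24.075 MHz, folds to fs − 39.5 MHz = 8.65 MHz.
139.5 MHz mod fs = 43.2 MHz.
43.2 MHz > fs/2 = 24.075 MHz, folds to fs − 43.2 MHz = 4.95 MHz.
46.6 MHz and 97.85 MHz both map to 1.55 MHz.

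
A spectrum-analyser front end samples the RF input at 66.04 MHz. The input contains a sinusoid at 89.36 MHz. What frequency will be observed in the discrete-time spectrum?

89.36 MHz mod fs = 23.32 MHz.
23.32 MHz ≤ fs/2 = 33.02 MHz, appears at 23.32 MHz.

23.32 MHz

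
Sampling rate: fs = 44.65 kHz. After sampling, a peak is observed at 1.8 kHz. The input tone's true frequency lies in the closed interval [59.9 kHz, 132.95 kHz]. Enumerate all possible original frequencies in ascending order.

87.5 kHz, 91.1 kHz, 132.15 kHz

Frequencies that alias to 1.8 kHz are k·fs ± 1.8 kHz for integer k ≥ 0.
k=0: 1.8 kHz.
k=1: 42.85 kHz, 46.45 kHz.
k=2: 87.5 kHz, 91.1 kHz.
k=3: 132.15 kHz, 135.75 kHz.
k=4: 176.8 kHz, 180.4 kHz.
Within [59.9 kHz, 132.95 kHz]: 87.5 kHz, 91.1 kHz, 132.15 kHz.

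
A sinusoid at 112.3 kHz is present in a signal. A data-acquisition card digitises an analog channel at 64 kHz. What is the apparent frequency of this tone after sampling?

112.3 kHz mod fs = 48.3 kHz.
48.3 kHz > fs/2 = 32 kHz, folds to fs − 48.3 kHz = 15.7 kHz.

15.7 kHz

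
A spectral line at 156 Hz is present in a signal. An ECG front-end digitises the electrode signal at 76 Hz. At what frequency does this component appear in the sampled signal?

4 Hz

156 Hz mod fs = 4 Hz.
4 Hz ≤ fs/2 = 38 Hz, appears at 4 Hz.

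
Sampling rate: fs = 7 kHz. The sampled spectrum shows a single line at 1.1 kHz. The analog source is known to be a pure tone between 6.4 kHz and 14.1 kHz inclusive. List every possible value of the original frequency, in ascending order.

8.1 kHz, 12.9 kHz

Frequencies that alias to 1.1 kHz are k·fs ± 1.1 kHz for integer k ≥ 0.
k=0: 1.1 kHz.
k=1: 5.9 kHz, 8.1 kHz.
k=2: 12.9 kHz, 15.1 kHz.
k=3: 19.9 kHz, 22.1 kHz.
Within [6.4 kHz, 14.1 kHz]: 8.1 kHz, 12.9 kHz.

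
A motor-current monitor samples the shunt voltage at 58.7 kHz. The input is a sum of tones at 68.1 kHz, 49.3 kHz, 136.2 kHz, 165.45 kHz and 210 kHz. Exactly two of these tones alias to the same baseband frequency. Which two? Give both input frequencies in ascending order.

fs/2 = 29.35 kHz.
68.1 kHz mod fs = 9.4 kHz.
9.4 kHz ≤ fs/2 = 29.35 kHz, appears at 9.4 kHz.
49.3 kHz > fs/2 = 29.35 kHz, folds to fs − 49.3 kHz = 9.4 kHz.
136.2 kHz mod fs = 18.8 kHz.
18.8 kHz ≤ fs/2 = 29.35 kHz, appears at 18.8 kHz.
165.45 kHz mod fs = 48.05 kHz.
48.05 kHz > fs/2 = 29.35 kHz, folds to fs − 48.05 kHz = 10.65 kHz.
210 kHz mod fs = 33.9 kHz.
33.9 kHz > fs/2 = 29.35 kHz, folds to fs − 33.9 kHz = 24.8 kHz.
49.3 kHz and 68.1 kHz both map to 9.4 kHz.

49.3 kHz, 68.1 kHz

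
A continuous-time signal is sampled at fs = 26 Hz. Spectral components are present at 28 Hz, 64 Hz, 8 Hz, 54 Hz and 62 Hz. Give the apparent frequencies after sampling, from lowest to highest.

fs/2 = 13 Hz.
28 Hz mod fs = 2 Hz.
2 Hz ≤ fs/2 = 13 Hz, appears at 2 Hz.
64 Hz mod fs = 12 Hz.
12 Hz ≤ fs/2 = 13 Hz, appears at 12 Hz.
8 Hz ≤ fs/2 = 13 Hz, passes unchanged.
54 Hz mod fs = 2 Hz.
2 Hz ≤ fs/2 = 13 Hz, appears at 2 Hz.
62 Hz mod fs = 10 Hz.
10 Hz ≤ fs/2 = 13 Hz, appears at 10 Hz.
Distinct values: {2 Hz, 8 Hz, 10 Hz, 12 Hz}.

2 Hz, 8 Hz, 10 Hz, 12 Hz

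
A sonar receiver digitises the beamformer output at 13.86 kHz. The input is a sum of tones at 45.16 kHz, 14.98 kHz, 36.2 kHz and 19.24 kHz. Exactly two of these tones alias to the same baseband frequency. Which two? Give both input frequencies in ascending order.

19.24 kHz, 36.2 kHz

fs/2 = 6.93 kHz.
45.16 kHz mod fs = 3.58 kHz.
3.58 kHz ≤ fs/2 = 6.93 kHz, appears at 3.58 kHz.
14.98 kHz mod fs = 1.12 kHz.
1.12 kHz ≤ fs/2 = 6.93 kHz, appears at 1.12 kHz.
36.2 kHz mod fs = 8.48 kHz.
8.48 kHz > fs/2 = 6.93 kHz, folds to fs − 8.48 kHz = 5.38 kHz.
19.24 kHz mod fs = 5.38 kHz.
5.38 kHz ≤ fs/2 = 6.93 kHz, appears at 5.38 kHz.
19.24 kHz and 36.2 kHz both map to 5.38 kHz.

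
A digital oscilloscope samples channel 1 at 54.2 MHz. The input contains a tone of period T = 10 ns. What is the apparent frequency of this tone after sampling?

T = 10 ns → f = 1/T = 100 MHz.
100 MHz mod fs = 45.8 MHz.
45.8 MHz > fs/2 = 27.1 MHz, folds to fs − 45.8 MHz = 8.4 MHz.

8.4 MHz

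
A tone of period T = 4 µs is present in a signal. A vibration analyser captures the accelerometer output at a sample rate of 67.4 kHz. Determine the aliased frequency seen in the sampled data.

19.6 kHz

T = 4 µs → f = 1/T = 250 kHz.
250 kHz mod fs = 47.8 kHz.
47.8 kHz > fs/2 = 33.7 kHz, folds to fs − 47.8 kHz = 19.6 kHz.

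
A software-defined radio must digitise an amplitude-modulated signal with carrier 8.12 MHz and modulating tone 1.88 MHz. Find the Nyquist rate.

20 MHz

AM sidebands sit at fc ± fm = 6.24 MHz and 10 MHz.
Highest-frequency component: 10 MHz.
Nyquist rate = 2 × 10 MHz = 20 MHz.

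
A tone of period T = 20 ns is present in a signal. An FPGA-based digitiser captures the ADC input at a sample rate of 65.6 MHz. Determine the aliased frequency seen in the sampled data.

15.6 MHz

T = 20 ns → f = 1/T = 50 MHz.
50 MHz > fs/2 = 32.8 MHz, folds to fs − 50 MHz = 15.6 MHz.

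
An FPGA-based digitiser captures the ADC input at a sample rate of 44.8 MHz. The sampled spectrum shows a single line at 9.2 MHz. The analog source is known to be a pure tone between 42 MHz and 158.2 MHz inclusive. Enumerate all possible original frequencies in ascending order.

54 MHz, 80.4 MHz, 98.8 MHz, 125.2 MHz, 143.6 MHz

Frequencies that alias to 9.2 MHz are k·fs ± 9.2 MHz for integer k ≥ 0.
k=0: 9.2 MHz.
k=1: 35.6 MHz, 54 MHz.
k=2: 80.4 MHz, 98.8 MHz.
k=3: 125.2 MHz, 143.6 MHz.
k=4: 170 MHz, 188.4 MHz.
Within [42 MHz, 158.2 MHz]: 54 MHz, 80.4 MHz, 98.8 MHz, 125.2 MHz, 143.6 MHz.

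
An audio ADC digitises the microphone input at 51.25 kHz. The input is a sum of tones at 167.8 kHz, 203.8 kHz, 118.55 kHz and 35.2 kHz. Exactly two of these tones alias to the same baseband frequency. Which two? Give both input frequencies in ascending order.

35.2 kHz, 118.55 kHz

fs/2 = 25.625 kHz.
167.8 kHz mod fs = 14.05 kHz.
14.05 kHz ≤ fs/2 = 25.625 kHz, appears at 14.05 kHz.
203.8 kHz mod fs = 50.05 kHz.
50.05 kHz > fs/2 = 25.625 kHz, folds to fs − 50.05 kHz = 1.2 kHz.
118.55 kHz mod fs = 16.05 kHz.
16.05 kHz ≤ fs/2 = 25.625 kHz, appears at 16.05 kHz.
35.2 kHz > fs/2 = 25.625 kHz, folds to fs − 35.2 kHz = 16.05 kHz.
35.2 kHz and 118.55 kHz both map to 16.05 kHz.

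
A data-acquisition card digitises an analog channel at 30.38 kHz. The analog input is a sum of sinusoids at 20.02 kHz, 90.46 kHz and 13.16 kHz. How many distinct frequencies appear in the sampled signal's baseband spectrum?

3

fs/2 = 15.19 kHz.
20.02 kHz > fs/2 = 15.19 kHz, folds to fs − 20.02 kHz = 10.36 kHz.
90.46 kHz mod fs = 29.7 kHz.
29.7 kHz > fs/2 = 15.19 kHz, folds to fs − 29.7 kHz = 0.68 kHz.
13.16 kHz ≤ fs/2 = 15.19 kHz, passes unchanged.
Distinct values: {0.68 kHz, 10.36 kHz, 13.16 kHz} → 3.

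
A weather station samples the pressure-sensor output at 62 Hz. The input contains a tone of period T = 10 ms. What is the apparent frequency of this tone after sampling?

T = 10 ms → f = 1/T = 100 Hz.
100 Hz mod fs = 38 Hz.
38 Hz > fs/2 = 31 Hz, folds to fs − 38 Hz = 24 Hz.

24 Hz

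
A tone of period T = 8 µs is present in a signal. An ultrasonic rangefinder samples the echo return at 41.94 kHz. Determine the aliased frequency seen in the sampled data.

T = 8 µs → f = 1/T = 125 kHz.
125 kHz mod fs = 41.12 kHz.
41.12 kHz > fs/2 = 20.97 kHz, folds to fs − 41.12 kHz = 0.82 kHz.

0.82 kHz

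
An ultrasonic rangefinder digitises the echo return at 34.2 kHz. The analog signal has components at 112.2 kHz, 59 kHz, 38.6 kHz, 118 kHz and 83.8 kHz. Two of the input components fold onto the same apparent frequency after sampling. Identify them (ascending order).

83.8 kHz, 118 kHz

fs/2 = 17.1 kHz.
112.2 kHz mod fs = 9.6 kHz.
9.6 kHz ≤ fs/2 = 17.1 kHz, appears at 9.6 kHz.
59 kHz mod fs = 24.8 kHz.
24.8 kHz > fs/2 = 17.1 kHz, folds to fs − 24.8 kHz = 9.4 kHz.
38.6 kHz mod fs = 4.4 kHz.
4.4 kHz ≤ fs/2 = 17.1 kHz, appears at 4.4 kHz.
118 kHz mod fs = 15.4 kHz.
15.4 kHz ≤ fs/2 = 17.1 kHz, appears at 15.4 kHz.
83.8 kHz mod fs = 15.4 kHz.
15.4 kHz ≤ fs/2 = 17.1 kHz, appears at 15.4 kHz.
83.8 kHz and 118 kHz both map to 15.4 kHz.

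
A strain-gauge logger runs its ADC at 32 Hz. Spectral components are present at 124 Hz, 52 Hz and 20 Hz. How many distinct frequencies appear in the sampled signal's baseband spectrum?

2

fs/2 = 16 Hz.
124 Hz mod fs = 28 Hz.
28 Hz > fs/2 = 16 Hz, folds to fs − 28 Hz = 4 Hz.
52 Hz mod fs = 20 Hz.
20 Hz > fs/2 = 16 Hz, folds to fs − 20 Hz = 12 Hz.
20 Hz > fs/2 = 16 Hz, folds to fs − 20 Hz = 12 Hz.
Distinct values: {4 Hz, 12 Hz} → 2.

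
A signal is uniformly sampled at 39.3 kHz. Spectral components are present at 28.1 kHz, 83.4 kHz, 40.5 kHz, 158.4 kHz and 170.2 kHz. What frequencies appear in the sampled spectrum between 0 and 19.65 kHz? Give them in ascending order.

1.2 kHz, 4.8 kHz, 11.2 kHz, 13 kHz

fs/2 = 19.65 kHz.
28.1 kHz > fs/2 = 19.65 kHz, folds to fs − 28.1 kHz = 11.2 kHz.
83.4 kHz mod fs = 4.8 kHz.
4.8 kHz ≤ fs/2 = 19.65 kHz, appears at 4.8 kHz.
40.5 kHz mod fs = 1.2 kHz.
1.2 kHz ≤ fs/2 = 19.65 kHz, appears at 1.2 kHz.
158.4 kHz mod fs = 1.2 kHz.
1.2 kHz ≤ fs/2 = 19.65 kHz, appears at 1.2 kHz.
170.2 kHz mod fs = 13 kHz.
13 kHz ≤ fs/2 = 19.65 kHz, appears at 13 kHz.
Distinct values: {1.2 kHz, 4.8 kHz, 11.2 kHz, 13 kHz}.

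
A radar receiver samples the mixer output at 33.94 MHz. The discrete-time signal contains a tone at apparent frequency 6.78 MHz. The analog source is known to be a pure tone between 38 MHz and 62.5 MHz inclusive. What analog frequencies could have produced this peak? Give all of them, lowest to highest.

40.72 MHz, 61.1 MHz

Frequencies that alias to 6.78 MHz are k·fs ± 6.78 MHz for integer k ≥ 0.
k=0: 6.78 MHz.
k=1: 27.16 MHz, 40.72 MHz.
k=2: 61.1 MHz, 74.66 MHz.
k=3: 95.04 MHz, 108.6 MHz.
Within [38 MHz, 62.5 MHz]: 40.72 MHz, 61.1 MHz.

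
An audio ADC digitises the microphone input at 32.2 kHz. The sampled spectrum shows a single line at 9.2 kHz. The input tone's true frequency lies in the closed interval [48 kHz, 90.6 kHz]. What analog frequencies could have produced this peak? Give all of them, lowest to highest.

55.2 kHz, 73.6 kHz, 87.4 kHz

Frequencies that alias to 9.2 kHz are k·fs ± 9.2 kHz for integer k ≥ 0.
k=0: 9.2 kHz.
k=1: 23 kHz, 41.4 kHz.
k=2: 55.2 kHz, 73.6 kHz.
k=3: 87.4 kHz, 105.8 kHz.
k=4: 119.6 kHz, 138 kHz.
Within [48 kHz, 90.6 kHz]: 55.2 kHz, 73.6 kHz, 87.4 kHz.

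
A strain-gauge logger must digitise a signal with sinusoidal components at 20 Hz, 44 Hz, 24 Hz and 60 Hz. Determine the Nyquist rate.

120 Hz

Highest-frequency component: 60 Hz.
Nyquist rate = 2 × 60 Hz = 120 Hz.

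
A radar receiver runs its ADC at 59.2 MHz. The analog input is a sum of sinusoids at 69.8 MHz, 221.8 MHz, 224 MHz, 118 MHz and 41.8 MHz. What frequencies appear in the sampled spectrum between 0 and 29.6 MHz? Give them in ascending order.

0.4 MHz, 10.6 MHz, 12.8 MHz, 15 MHz, 17.4 MHz

fs/2 = 29.6 MHz.
69.8 MHz mod fs = 10.6 MHz.
10.6 MHz ≤ fs/2 = 29.6 MHz, appears at 10.6 MHz.
221.8 MHz mod fs = 44.2 MHz.
44.2 MHz > fs/2 = 29.6 MHz, folds to fs − 44.2 MHz = 15 MHz.
224 MHz mod fs = 46.4 MHz.
46.4 MHz > fs/2 = 29.6 MHz, folds to fs − 46.4 MHz = 12.8 MHz.
118 MHz mod fs = 58.8 MHz.
58.8 MHz > fs/2 = 29.6 MHz, folds to fs − 58.8 MHz = 0.4 MHz.
41.8 MHz > fs/2 = 29.6 MHz, folds to fs − 41.8 MHz = 17.4 MHz.
Distinct values: {0.4 MHz, 10.6 MHz, 12.8 MHz, 15 MHz, 17.4 MHz}.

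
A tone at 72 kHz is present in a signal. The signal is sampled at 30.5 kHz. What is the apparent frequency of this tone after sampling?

11 kHz

72 kHz mod fs = 11 kHz.
11 kHz ≤ fs/2 = 15.25 kHz, appears at 11 kHz.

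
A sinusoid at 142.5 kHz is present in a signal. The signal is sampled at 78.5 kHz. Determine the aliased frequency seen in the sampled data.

14.5 kHz

142.5 kHz mod fs = 64 kHz.
64 kHz > fs/2 = 39.25 kHz, folds to fs − 64 kHz = 14.5 kHz.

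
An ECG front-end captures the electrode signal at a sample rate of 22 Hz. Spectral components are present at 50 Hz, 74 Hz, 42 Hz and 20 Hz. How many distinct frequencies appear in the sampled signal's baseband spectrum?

fs/2 = 11 Hz.
50 Hz mod fs = 6 Hz.
6 Hz ≤ fs/2 = 11 Hz, appears at 6 Hz.
74 Hz mod fs = 8 Hz.
8 Hz ≤ fs/2 = 11 Hz, appears at 8 Hz.
42 Hz mod fs = 20 Hz.
20 Hz > fs/2 = 11 Hz, folds to fs − 20 Hz = 2 Hz.
20 Hz > fs/2 = 11 Hz, folds to fs − 20 Hz = 2 Hz.
Distinct values: {2 Hz, 6 Hz, 8 Hz} → 3.

3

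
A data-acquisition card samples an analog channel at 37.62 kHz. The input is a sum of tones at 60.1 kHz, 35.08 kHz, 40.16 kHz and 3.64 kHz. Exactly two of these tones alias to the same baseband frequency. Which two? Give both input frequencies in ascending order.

fs/2 = 18.81 kHz.
60.1 kHz mod fs = 22.48 kHz.
22.48 kHz > fs/2 = 18.81 kHz, folds to fs − 22.48 kHz = 15.14 kHz.
35.08 kHz > fs/2 = 18.81 kHz, folds to fs − 35.08 kHz = 2.54 kHz.
40.16 kHz mod fs = 2.54 kHz.
2.54 kHz ≤ fs/2 = 18.81 kHz, appears at 2.54 kHz.
3.64 kHz ≤ fs/2 = 18.81 kHz, passes unchanged.
35.08 kHz and 40.16 kHz both map to 2.54 kHz.

35.08 kHz, 40.16 kHz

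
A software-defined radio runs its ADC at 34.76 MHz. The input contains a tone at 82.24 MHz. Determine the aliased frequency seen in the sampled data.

12.72 MHz

82.24 MHz mod fs = 12.72 MHz.
12.72 MHz ≤ fs/2 = 17.38 MHz, appears at 12.72 MHz.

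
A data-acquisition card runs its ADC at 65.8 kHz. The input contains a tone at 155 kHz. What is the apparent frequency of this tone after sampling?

155 kHz mod fs = 23.4 kHz.
23.4 kHz ≤ fs/2 = 32.9 kHz, appears at 23.4 kHz.

23.4 kHz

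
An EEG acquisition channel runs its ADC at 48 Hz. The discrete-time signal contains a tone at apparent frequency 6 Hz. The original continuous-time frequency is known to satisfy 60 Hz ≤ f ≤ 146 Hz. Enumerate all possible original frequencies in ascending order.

Frequencies that alias to 6 Hz are k·fs ± 6 Hz for integer k ≥ 0.
k=0: 6 Hz.
k=1: 42 Hz, 54 Hz.
k=2: 90 Hz, 102 Hz.
k=3: 138 Hz, 150 Hz.
k=4: 186 Hz, 198 Hz.
Within [60 Hz, 146 Hz]: 90 Hz, 102 Hz, 138 Hz.

90 Hz, 102 Hz, 138 Hz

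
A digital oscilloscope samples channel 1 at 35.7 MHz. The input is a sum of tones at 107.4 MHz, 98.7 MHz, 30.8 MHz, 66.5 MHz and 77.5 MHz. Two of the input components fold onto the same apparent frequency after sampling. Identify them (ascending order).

30.8 MHz, 66.5 MHz

fs/2 = 17.85 MHz.
107.4 MHz mod fs = 0.3 MHz.
0.3 MHz ≤ fs/2 = 17.85 MHz, appears at 0.3 MHz.
98.7 MHz mod fs = 27.3 MHz.
27.3 MHz > fs/2 = 17.85 MHz, folds to fs − 27.3 MHz = 8.4 MHz.
30.8 MHz > fs/2 = 17.85 MHz, folds to fs − 30.8 MHz = 4.9 MHz.
66.5 MHz mod fs = 30.8 MHz.
30.8 MHz > fs/2 = 17.85 MHz, folds to fs − 30.8 MHz = 4.9 MHz.
77.5 MHz mod fs = 6.1 MHz.
6.1 MHz ≤ fs/2 = 17.85 MHz, appears at 6.1 MHz.
30.8 MHz and 66.5 MHz both map to 4.9 MHz.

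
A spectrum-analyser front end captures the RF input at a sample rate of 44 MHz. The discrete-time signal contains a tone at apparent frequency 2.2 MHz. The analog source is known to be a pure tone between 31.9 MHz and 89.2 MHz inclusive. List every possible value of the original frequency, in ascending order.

41.8 MHz, 46.2 MHz, 85.8 MHz

Frequencies that alias to 2.2 MHz are k·fs ± 2.2 MHz for integer k ≥ 0.
k=0: 2.2 MHz.
k=1: 41.8 MHz, 46.2 MHz.
k=2: 85.8 MHz, 90.2 MHz.
k=3: 129.8 MHz, 134.2 MHz.
Within [31.9 MHz, 89.2 MHz]: 41.8 MHz, 46.2 MHz, 85.8 MHz.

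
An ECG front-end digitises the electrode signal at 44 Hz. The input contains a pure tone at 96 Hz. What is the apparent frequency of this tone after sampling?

96 Hz mod fs = 8 Hz.
8 Hz ≤ fs/2 = 22 Hz, appears at 8 Hz.

8 Hz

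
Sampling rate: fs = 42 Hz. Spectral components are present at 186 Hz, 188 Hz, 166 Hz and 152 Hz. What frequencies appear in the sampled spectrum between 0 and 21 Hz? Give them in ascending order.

2 Hz, 16 Hz, 18 Hz, 20 Hz

fs/2 = 21 Hz.
186 Hz mod fs = 18 Hz.
18 Hz ≤ fs/2 = 21 Hz, appears at 18 Hz.
188 Hz mod fs = 20 Hz.
20 Hz ≤ fs/2 = 21 Hz, appears at 20 Hz.
166 Hz mod fs = 40 Hz.
40 Hz > fs/2 = 21 Hz, folds to fs − 40 Hz = 2 Hz.
152 Hz mod fs = 26 Hz.
26 Hz > fs/2 = 21 Hz, folds to fs − 26 Hz = 16 Hz.
Distinct values: {2 Hz, 16 Hz, 18 Hz, 20 Hz}.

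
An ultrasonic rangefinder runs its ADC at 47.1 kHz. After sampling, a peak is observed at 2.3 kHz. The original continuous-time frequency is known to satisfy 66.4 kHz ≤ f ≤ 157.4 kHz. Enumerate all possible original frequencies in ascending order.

Frequencies that alias to 2.3 kHz are k·fs ± 2.3 kHz for integer k ≥ 0.
k=0: 2.3 kHz.
k=1: 44.8 kHz, 49.4 kHz.
k=2: 91.9 kHz, 96.5 kHz.
k=3: 139 kHz, 143.6 kHz.
k=4: 186.1 kHz, 190.7 kHz.
Within [66.4 kHz, 157.4 kHz]: 91.9 kHz, 96.5 kHz, 139 kHz, 143.6 kHz.

91.9 kHz, 96.5 kHz, 139 kHz, 143.6 kHz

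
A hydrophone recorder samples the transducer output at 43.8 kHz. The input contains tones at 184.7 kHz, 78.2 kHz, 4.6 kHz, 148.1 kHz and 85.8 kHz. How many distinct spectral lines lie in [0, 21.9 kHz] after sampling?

fs/2 = 21.9 kHz.
184.7 kHz mod fs = 9.5 kHz.
9.5 kHz ≤ fs/2 = 21.9 kHz, appears at 9.5 kHz.
78.2 kHz mod fs = 34.4 kHz.
34.4 kHz > fs/2 = 21.9 kHz, folds to fs − 34.4 kHz = 9.4 kHz.
4.6 kHz ≤ fs/2 = 21.9 kHz, passes unchanged.
148.1 kHz mod fs = 16.7 kHz.
16.7 kHz ≤ fs/2 = 21.9 kHz, appears at 16.7 kHz.
85.8 kHz mod fs = 42 kHz.
42 kHz > fs/2 = 21.9 kHz, folds to fs − 42 kHz = 1.8 kHz.
Distinct values: {1.8 kHz, 4.6 kHz, 9.4 kHz, 9.5 kHz, 16.7 kHz} → 5.

5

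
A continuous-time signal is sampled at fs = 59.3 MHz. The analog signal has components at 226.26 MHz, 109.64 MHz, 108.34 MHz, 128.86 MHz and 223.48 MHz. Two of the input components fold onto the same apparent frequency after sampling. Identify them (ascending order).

fs/2 = 29.65 MHz.
226.26 MHz mod fs = 48.36 MHz.
48.36 MHz > fs/2 = 29.65 MHz, folds to fs − 48.36 MHz = 10.94 MHz.
109.64 MHz mod fs = 50.34 MHz.
50.34 MHz > fs/2 = 29.65 MHz, folds to fs − 50.34 MHz = 8.96 MHz.
108.34 MHz mod fs = 49.04 MHz.
49.04 MHz > fs/2 = 29.65 MHz, folds to fs − 49.04 MHz = 10.26 MHz.
128.86 MHz mod fs = 10.26 MHz.
10.26 MHz ≤ fs/2 = 29.65 MHz, appears at 10.26 MHz.
223.48 MHz mod fs = 45.58 MHz.
45.58 MHz > fs/2 = 29.65 MHz, folds to fs − 45.58 MHz = 13.72 MHz.
108.34 MHz and 128.86 MHz both map to 10.26 MHz.

108.34 MHz, 128.86 MHz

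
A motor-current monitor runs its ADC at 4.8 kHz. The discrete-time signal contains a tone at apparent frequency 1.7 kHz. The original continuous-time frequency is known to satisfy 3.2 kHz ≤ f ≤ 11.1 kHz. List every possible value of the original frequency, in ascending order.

6.5 kHz, 7.9 kHz

Frequencies that alias to 1.7 kHz are k·fs ± 1.7 kHz for integer k ≥ 0.
k=0: 1.7 kHz.
k=1: 3.1 kHz, 6.5 kHz.
k=2: 7.9 kHz, 11.3 kHz.
k=3: 12.7 kHz, 16.1 kHz.
Within [3.2 kHz, 11.1 kHz]: 6.5 kHz, 7.9 kHz.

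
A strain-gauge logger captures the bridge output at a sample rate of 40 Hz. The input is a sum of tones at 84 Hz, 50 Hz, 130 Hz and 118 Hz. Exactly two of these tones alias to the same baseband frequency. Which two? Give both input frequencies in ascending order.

50 Hz, 130 Hz

fs/2 = 20 Hz.
84 Hz mod fs = 4 Hz.
4 Hz ≤ fs/2 = 20 Hz, appears at 4 Hz.
50 Hz mod fs = 10 Hz.
10 Hz ≤ fs/2 = 20 Hz, appears at 10 Hz.
130 Hz mod fs = 10 Hz.
10 Hz ≤ fs/2 = 20 Hz, appears at 10 Hz.
118 Hz mod fs = 38 Hz.
38 Hz > fs/2 = 20 Hz, folds to fs − 38 Hz = 2 Hz.
50 Hz and 130 Hz both map to 10 Hz.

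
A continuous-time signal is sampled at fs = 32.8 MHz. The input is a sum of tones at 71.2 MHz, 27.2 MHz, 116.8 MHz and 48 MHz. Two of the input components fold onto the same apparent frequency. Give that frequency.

5.6 MHz

fs/2 = 16.4 MHz.
71.2 MHz mod fs = 5.6 MHz.
5.6 MHz ≤ fs/2 = 16.4 MHz, appears at 5.6 MHz.
27.2 MHz > fs/2 = 16.4 MHz, folds to fs − 27.2 MHz = 5.6 MHz.
116.8 MHz mod fs = 18.4 MHz.
18.4 MHz > fs/2 = 16.4 MHz, folds to fs − 18.4 MHz = 14.4 MHz.
48 MHz mod fs = 15.2 MHz.
15.2 MHz ≤ fs/2 = 16.4 MHz, appears at 15.2 MHz.
27.2 MHz and 71.2 MHz both map to 5.6 MHz.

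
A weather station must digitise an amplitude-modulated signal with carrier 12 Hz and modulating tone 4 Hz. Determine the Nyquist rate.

32 Hz

AM sidebands sit at fc ± fm = 8 Hz and 16 Hz.
Highest-frequency component: 16 Hz.
Nyquist rate = 2 × 16 Hz = 32 Hz.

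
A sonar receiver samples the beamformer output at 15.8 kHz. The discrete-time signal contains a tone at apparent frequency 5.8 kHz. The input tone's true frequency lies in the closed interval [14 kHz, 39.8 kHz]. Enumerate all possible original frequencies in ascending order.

21.6 kHz, 25.8 kHz, 37.4 kHz

Frequencies that alias to 5.8 kHz are k·fs ± 5.8 kHz for integer k ≥ 0.
k=0: 5.8 kHz.
k=1: 10 kHz, 21.6 kHz.
k=2: 25.8 kHz, 37.4 kHz.
k=3: 41.6 kHz, 53.2 kHz.
Within [14 kHz, 39.8 kHz]: 21.6 kHz, 25.8 kHz, 37.4 kHz.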